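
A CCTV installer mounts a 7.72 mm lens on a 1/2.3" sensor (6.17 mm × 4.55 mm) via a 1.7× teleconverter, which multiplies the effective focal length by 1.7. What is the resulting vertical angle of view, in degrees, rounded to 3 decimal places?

19.669°

Effective focal length f = 7.72 × 1.7 = 13.124 mm.
α = 2·arctan(4.55 / (2 × 13.124)) = 2·arctan(0.17335) ≈ 19.6686°.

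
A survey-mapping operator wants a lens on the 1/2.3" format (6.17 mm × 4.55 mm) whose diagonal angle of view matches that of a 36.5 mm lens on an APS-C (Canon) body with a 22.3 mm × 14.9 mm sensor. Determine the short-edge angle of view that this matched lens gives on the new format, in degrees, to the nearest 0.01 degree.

24.60°

Sensor diagonal = √(22.3² + 14.9²) = √719.3000 ≈ 26.8198 mm.
Sensor diagonal = √(6.17² + 4.55²) = √58.7714 ≈ 7.6663 mm.
Equal diagonal AOV ⇒ f₂ = f₁ · 7.6663/26.8198 = 36.5 × 0.28584 ≈ 10.4333 mm.
Short-edge AOV on the new format = 2·arctan(4.55 / (2 × 10.4333)) = 2·arctan(0.21805) ≈ 24.6019°.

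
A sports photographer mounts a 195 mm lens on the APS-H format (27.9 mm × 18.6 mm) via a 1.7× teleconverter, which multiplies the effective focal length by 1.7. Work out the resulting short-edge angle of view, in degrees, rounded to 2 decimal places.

3.21°

Effective focal length f = 195 × 1.7 = 331.5 mm.
α = 2·arctan(18.6 / (2 × 331.5)) = 2·arctan(0.02805) ≈ 3.2139°.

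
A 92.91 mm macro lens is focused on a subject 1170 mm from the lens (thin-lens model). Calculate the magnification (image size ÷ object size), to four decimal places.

Thin lens: 1/f = 1/dₒ + 1/dᵢ → 1/dᵢ = 1/92.91 − 1/1170 = 0.0099084 mm⁻¹, so dᵢ ≈ 100.9244 mm.
Magnification m = dᵢ/dₒ = 100.9244/1170 ≈ 0.08626.

0.0863×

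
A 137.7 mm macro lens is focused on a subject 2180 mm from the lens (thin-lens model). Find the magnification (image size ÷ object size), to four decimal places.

Thin lens: 1/f = 1/dₒ + 1/dᵢ → 1/dᵢ = 1/137.7 − 1/2180 = 0.0068034 mm⁻¹, so dᵢ ≈ 146.9843 mm.
Magnification m = dᵢ/dₒ = 146.9843/2180 ≈ 0.06742.

0.0674×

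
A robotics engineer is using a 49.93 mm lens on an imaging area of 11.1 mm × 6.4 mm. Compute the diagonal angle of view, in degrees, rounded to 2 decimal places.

Sensor diagonal = √(11.1² + 6.4²) = √164.1700 ≈ 12.8129 mm.
Angle of view α = 2·arctan(d/2f) with d = 12.8129 mm and f = 49.93 mm.
d/2f = 0.12831; arctan(0.12831) ≈ 7.3116°, so α ≈ 14.6232°.

14.62°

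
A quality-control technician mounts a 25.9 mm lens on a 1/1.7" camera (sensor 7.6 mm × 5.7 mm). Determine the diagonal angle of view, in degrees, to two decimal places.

20.78°

Sensor diagonal = √(7.6² + 5.7²) = √90.2500 ≈ 9.5000 mm.
Angle of view α = 2·arctan(d/2f) with d = 9.5000 mm and f = 25.9 mm.
d/2f = 0.18340; arctan(0.18340) ≈ 10.3924°, so α ≈ 20.7848°.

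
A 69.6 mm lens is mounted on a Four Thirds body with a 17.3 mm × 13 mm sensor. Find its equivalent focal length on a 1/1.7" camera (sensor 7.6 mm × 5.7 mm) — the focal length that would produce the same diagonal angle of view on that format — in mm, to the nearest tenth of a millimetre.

30.6 mm

Sensor diagonal = √(17.3² + 13²) = √468.2900 ≈ 21.6400 mm.
Sensor diagonal = √(7.6² + 5.7²) = √90.2500 ≈ 9.5000 mm.
Equal angle of view means equal diagonal/f ratio, so f₂ = f₁ · (diagonal₂/diagonal₁) = 69.6 × 9.5000/21.6400.
f₂ = 69.6 × 0.43900 ≈ 30.555 mm.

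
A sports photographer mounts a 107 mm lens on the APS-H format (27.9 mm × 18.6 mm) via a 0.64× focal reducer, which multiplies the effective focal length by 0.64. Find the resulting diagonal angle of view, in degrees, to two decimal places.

Effective focal length f = 107 × 0.64 = 68.48 mm.
Sensor diagonal = √(27.9² + 18.6²) = √1124.3700 ≈ 33.5316 mm.
α = 2·arctan(33.532 / (2 × 68.48)) = 2·arctan(0.24483) ≈ 27.5140°.

27.51°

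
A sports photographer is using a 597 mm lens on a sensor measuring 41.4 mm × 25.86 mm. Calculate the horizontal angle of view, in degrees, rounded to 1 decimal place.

4.0°

Angle of view α = 2·arctan(w/2f) with w = 41.4 mm and f = 597 mm.
w/2f = 0.03467; arctan(0.03467) ≈ 1.9858°, so α ≈ 3.9717°.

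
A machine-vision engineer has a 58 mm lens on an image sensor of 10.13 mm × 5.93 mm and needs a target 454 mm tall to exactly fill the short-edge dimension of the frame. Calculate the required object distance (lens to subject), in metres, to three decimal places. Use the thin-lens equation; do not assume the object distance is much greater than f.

Magnification m = h/W = dᵢ/dₒ; combined with 1/f = 1/dₒ + 1/dᵢ this gives dₒ = f·(1 + W/h).
dₒ = 58 mm × (1 + 454/5.93) = 58 × 77.5599 ≈ 4498.472 mm = 4.49847 m.

4.498 m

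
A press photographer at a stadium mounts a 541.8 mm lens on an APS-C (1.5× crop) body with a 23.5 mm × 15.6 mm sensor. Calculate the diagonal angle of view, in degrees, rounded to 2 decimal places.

2.98°

Sensor diagonal = √(23.5² + 15.6²) = √795.6100 ≈ 28.2066 mm.
Angle of view α = 2·arctan(d/2f) with d = 28.2066 mm and f = 541.8 mm.
d/2f = 0.02603; arctan(0.02603) ≈ 1.4911°, so α ≈ 2.9822°.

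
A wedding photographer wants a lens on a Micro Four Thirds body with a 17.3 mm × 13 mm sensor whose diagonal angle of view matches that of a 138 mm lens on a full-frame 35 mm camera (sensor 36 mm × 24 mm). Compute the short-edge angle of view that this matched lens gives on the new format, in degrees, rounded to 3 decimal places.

10.760°

Sensor diagonal = √(36² + 24²) = √1872.0000 ≈ 43.2666 mm.
Sensor diagonal = √(17.3² + 13²) = √468.2900 ≈ 21.6400 mm.
Equal diagonal AOV ⇒ f₂ = f₁ · 21.6400/43.2666 = 138 × 0.50015 ≈ 69.0214 mm.
Short-edge AOV on the new format = 2·arctan(13 / (2 × 69.0214)) = 2·arctan(0.09417) ≈ 10.7598°.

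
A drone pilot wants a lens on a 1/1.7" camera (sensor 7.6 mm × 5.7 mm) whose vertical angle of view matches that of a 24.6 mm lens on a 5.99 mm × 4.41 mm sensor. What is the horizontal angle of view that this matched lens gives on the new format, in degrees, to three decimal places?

Equal vertical AOV ⇒ f₂ = f₁ · 5.7/4.41 = 24.6 × 1.29252 ≈ 31.7959 mm.
Horizontal AOV on the new format = 2·arctan(7.6 / (2 × 31.7959)) = 2·arctan(0.11951) ≈ 13.6304°.

13.630°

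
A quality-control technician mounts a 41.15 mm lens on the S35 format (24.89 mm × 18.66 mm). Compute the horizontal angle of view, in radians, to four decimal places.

0.5874 rad

Angle of view α = 2·arctan(w/2f) with w = 24.89 mm and f = 41.15 mm.
w/2f = 0.30243; arctan(0.30243) ≈ 0.2937 rad, so α ≈ 0.5874 rad.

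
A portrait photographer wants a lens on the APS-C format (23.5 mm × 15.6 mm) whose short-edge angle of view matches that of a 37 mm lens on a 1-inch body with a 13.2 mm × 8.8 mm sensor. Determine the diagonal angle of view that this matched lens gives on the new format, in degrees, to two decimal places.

24.27°

Equal short-edge AOV ⇒ f₂ = f₁ · 15.6/8.8 = 37 × 1.77273 ≈ 65.5909 mm.
Sensor diagonal = √(23.5² + 15.6²) = √795.6100 ≈ 28.2066 mm.
Diagonal AOV on the new format = 2·arctan(28.2066 / (2 × 65.5909)) = 2·arctan(0.21502) ≈ 24.2698°.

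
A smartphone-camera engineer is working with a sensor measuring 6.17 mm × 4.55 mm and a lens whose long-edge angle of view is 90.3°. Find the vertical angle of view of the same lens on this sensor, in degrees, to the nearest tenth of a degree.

From the long-edge AOV: f = 6.17 / (2·tan(45.15°)) = 6.17 / 2.01050 ≈ 3.0689 mm.
Vertical AOV = 2·arctan(4.55 / (2 × 3.0689)) = 2·arctan(0.74131) ≈ 73.0999°.

73.1°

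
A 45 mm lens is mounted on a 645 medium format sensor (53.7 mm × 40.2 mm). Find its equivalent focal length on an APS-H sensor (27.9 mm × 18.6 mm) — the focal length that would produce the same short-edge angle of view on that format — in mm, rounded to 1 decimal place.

20.8 mm

Equal angle of view means equal height/f ratio, so f₂ = f₁ · (height₂/height₁) = 45 × 18.6/40.2.
f₂ = 45 × 0.46269 ≈ 20.821 mm.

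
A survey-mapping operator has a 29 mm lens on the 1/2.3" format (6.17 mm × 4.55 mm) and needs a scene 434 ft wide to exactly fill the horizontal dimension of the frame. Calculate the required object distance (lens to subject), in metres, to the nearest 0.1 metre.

621.8 m

W: 434 ft × 304.8 mm/ft = 132283.20 mm.
Magnification m = w/W = dᵢ/dₒ; combined with 1/f = 1/dₒ + 1/dᵢ this gives dₒ = f·(1 + W/w).
dₒ = 29 mm × (1 + 132283/6.17) = 29 × 21440.7400 ≈ 621781.460 mm = 621.781 m.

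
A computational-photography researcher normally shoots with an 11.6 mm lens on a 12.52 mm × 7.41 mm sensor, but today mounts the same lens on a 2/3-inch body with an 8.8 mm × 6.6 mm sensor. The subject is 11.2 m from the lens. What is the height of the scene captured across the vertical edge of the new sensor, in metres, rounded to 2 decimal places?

6.37 m

The focal length stays 11.6 mm; the relevant sensor dimension is now h = 6.6 mm. Object distance dₒ = 11.2 m = 11200 mm.
Thin-lens field height W = h·(dₒ − f)/f = 6.6 × (11200 − 11.6)/11.6 ≈ 6365.814 mm = 6.36581 m.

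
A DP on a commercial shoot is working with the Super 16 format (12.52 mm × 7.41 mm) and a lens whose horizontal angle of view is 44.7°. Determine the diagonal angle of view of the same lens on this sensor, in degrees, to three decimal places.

From the horizontal AOV: f = 12.52 / (2·tan(22.35°)) = 12.52 / 0.82230 ≈ 15.2256 mm.
Sensor diagonal = √(12.52² + 7.41²) = √211.6585 ≈ 14.5485 mm.
Diagonal AOV = 2·arctan(14.5485 / (2 × 15.2256)) = 2·arctan(0.47776) ≈ 51.0736°.

51.074°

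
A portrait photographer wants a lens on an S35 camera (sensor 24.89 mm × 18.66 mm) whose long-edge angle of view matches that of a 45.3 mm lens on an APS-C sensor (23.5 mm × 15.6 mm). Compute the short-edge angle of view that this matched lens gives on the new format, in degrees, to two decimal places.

Equal long-edge AOV ⇒ f₂ = f₁ · 24.89/23.5 = 45.3 × 1.05915 ≈ 47.9794 mm.
Short-edge AOV on the new format = 2·arctan(18.66 / (2 × 47.9794)) = 2·arctan(0.19446) ≈ 22.0086°.

22.01°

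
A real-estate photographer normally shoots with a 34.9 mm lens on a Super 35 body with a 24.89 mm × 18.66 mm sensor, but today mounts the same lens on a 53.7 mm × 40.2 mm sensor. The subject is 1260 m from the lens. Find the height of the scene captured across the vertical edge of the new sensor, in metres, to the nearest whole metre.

1451 m

The focal length stays 34.9 mm; the relevant sensor dimension is now h = 40.2 mm. Object distance dₒ = 1260 m = 1.26e+06 mm.
Thin-lens field height W = h·(dₒ − f)/f = 40.2 × (1.26e+06 − 34.9)/34.9 ≈ 1451306.505 mm = 1451.31 m.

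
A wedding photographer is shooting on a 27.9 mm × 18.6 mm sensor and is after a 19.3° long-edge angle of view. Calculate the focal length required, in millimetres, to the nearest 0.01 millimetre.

82.04 mm

From α = 2·arctan(w/2f) we get f = w / (2·tan(α/2)).
With w = 27.9 mm and α/2 = 9.65°, tan(α/2) ≈ 0.17004, so f ≈ 27.9 / 0.34007 ≈ 82.0419 mm.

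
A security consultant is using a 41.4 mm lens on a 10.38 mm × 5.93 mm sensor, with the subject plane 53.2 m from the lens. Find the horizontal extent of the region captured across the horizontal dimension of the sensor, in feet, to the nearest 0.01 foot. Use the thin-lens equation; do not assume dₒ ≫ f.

43.73 ft

dₒ: 53.2 m = 53200 mm.
Similar triangles through the lens centre give W/dₒ = w/dᵢ; with 1/f = 1/dₒ + 1/dᵢ this gives W = w·(dₒ − f)/f.
W = 10.38 mm × (53200 − 41.4) / 41.4 = 10.38 × 1284.0242 ≈ 13328.171 mm = 13328.171/304.8 ft = 43.7276 ft.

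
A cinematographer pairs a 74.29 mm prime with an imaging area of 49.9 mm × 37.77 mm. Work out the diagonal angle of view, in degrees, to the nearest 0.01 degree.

Sensor diagonal = √(49.9² + 37.77²) = √3916.5829 ≈ 62.5826 mm.
Angle of view α = 2·arctan(d/2f) with d = 62.5826 mm and f = 74.29 mm.
d/2f = 0.42120; arctan(0.42120) ≈ 22.8411°, so α ≈ 45.6821°.

45.68°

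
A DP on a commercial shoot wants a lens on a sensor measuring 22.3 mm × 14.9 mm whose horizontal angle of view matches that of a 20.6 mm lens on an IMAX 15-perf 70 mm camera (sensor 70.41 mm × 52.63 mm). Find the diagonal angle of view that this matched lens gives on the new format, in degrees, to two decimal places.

Equal horizontal AOV ⇒ f₂ = f₁ · 22.3/70.41 = 20.6 × 0.31672 ≈ 6.5244 mm.
Sensor diagonal = √(22.3² + 14.9²) = √719.3000 ≈ 26.8198 mm.
Diagonal AOV on the new format = 2·arctan(26.8198 / (2 × 6.5244)) = 2·arctan(2.05536) ≈ 128.1111°.

128.11°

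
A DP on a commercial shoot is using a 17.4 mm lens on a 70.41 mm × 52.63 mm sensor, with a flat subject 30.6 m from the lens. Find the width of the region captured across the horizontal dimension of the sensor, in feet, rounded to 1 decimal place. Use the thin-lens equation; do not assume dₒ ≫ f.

406.0 ft

dₒ: 30.6 m = 30600 mm.
Similar triangles through the lens centre give W/dₒ = w/dᵢ; with 1/f = 1/dₒ + 1/dᵢ this gives W = w·(dₒ − f)/f.
W = 70.41 mm × (30600 − 17.4) / 17.4 = 70.41 × 1757.6207 ≈ 123754.073 mm = 123754.073/304.8 ft = 406.017 ft.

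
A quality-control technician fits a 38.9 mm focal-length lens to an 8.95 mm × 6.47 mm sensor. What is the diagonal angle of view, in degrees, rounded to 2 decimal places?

Sensor diagonal = √(8.95² + 6.47²) = √121.9634 ≈ 11.0437 mm.
Angle of view α = 2·arctan(d/2f) with d = 11.0437 mm and f = 38.9 mm.
d/2f = 0.14195; arctan(0.14195) ≈ 8.0792°, so α ≈ 16.1583°.

16.16°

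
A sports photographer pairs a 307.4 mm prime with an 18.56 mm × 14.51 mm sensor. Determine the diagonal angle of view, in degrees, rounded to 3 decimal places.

Sensor diagonal = √(18.56² + 14.51²) = √555.0137 ≈ 23.5587 mm.
Angle of view α = 2·arctan(d/2f) with d = 23.5587 mm and f = 307.4 mm.
d/2f = 0.03832; arctan(0.03832) ≈ 2.1945°, so α ≈ 4.3889°.

4.389°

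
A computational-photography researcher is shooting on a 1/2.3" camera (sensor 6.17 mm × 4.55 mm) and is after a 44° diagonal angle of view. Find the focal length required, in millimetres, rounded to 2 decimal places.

9.49 mm

Sensor diagonal = √(6.17² + 4.55²) = √58.7714 ≈ 7.6663 mm.
From α = 2·arctan(d/2f) we get f = d / (2·tan(α/2)).
With d = 7.6663 mm and α/2 = 22°, tan(α/2) ≈ 0.40403, so f ≈ 7.6663 / 0.80805 ≈ 9.4873 mm.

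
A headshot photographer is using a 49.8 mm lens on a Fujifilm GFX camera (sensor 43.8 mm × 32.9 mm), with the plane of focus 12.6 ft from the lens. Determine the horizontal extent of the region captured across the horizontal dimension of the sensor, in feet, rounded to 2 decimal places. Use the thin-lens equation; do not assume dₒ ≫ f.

10.94 ft

dₒ: 12.6 ft × 304.8 mm/ft = 3840.48 mm.
Similar triangles through the lens centre give W/dₒ = w/dᵢ; with 1/f = 1/dₒ + 1/dᵢ this gives W = w·(dₒ − f)/f.
W = 43.8 mm × (3840.48 − 49.8) / 49.8 = 43.8 × 76.1181 ≈ 3333.971 mm = 3333.971/304.8 ft = 10.9382 ft.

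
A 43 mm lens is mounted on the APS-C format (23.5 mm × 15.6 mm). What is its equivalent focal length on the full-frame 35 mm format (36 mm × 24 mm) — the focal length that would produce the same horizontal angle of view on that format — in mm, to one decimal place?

Equal angle of view means equal width/f ratio, so f₂ = f₁ · (width₂/width₁) = 43 × 36/23.5.
f₂ = 43 × 1.53191 ≈ 65.872 mm.

65.9 mm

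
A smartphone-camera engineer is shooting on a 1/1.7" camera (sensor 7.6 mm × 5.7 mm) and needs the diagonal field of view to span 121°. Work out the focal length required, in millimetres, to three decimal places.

2.687 mm

Sensor diagonal = √(7.6² + 5.7²) = √90.2500 ≈ 9.5000 mm.
From α = 2·arctan(d/2f) we get f = d / (2·tan(α/2)).
With d = 9.5000 mm and α/2 = 60.5°, tan(α/2) ≈ 1.76749, so f ≈ 9.5000 / 3.53499 ≈ 2.6874 mm.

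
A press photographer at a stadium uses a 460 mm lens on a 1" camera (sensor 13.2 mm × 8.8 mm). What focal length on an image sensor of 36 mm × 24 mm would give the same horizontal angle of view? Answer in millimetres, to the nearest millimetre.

1255 mm

Equal angle of view means equal width/f ratio, so f₂ = f₁ · (width₂/width₁) = 460 × 36/13.2.
f₂ = 460 × 2.72727 ≈ 1254.545 mm.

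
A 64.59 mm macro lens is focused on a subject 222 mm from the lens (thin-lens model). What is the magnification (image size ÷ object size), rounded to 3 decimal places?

Thin lens: 1/f = 1/dₒ + 1/dᵢ → 1/dᵢ = 1/64.59 − 1/222 = 0.0109778 mm⁻¹, so dᵢ ≈ 91.0932 mm.
Magnification m = dᵢ/dₒ = 91.0932/222 ≈ 0.41033.

0.410×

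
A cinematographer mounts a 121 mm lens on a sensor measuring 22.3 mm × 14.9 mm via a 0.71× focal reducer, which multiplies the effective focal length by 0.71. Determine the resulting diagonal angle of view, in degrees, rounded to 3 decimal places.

17.744°

Effective focal length f = 121 × 0.71 = 85.91 mm.
Sensor diagonal = √(22.3² + 14.9²) = √719.3000 ≈ 26.8198 mm.
α = 2·arctan(26.820 / (2 × 85.91)) = 2·arctan(0.15609) ≈ 17.7437°.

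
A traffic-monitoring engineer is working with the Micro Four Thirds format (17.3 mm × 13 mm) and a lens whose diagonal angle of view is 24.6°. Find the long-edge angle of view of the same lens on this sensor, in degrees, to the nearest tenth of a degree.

19.8°

Sensor diagonal = √(17.3² + 13²) = √468.2900 ≈ 21.6400 mm.
From the diagonal AOV: f = 21.6400 / (2·tan(12.3°)) = 21.6400 / 0.43607 ≈ 49.6250 mm.
Long-edge AOV = 2·arctan(17.3 / (2 × 49.6250)) = 2·arctan(0.17431) ≈ 19.7755°.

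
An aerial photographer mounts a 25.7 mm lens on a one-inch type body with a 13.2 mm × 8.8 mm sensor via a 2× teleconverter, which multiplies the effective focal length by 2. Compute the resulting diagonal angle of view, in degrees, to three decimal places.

Effective focal length f = 25.7 × 2 = 51.4 mm.
Sensor diagonal = √(13.2² + 8.8²) = √251.6800 ≈ 15.8644 mm.
α = 2·arctan(15.864 / (2 × 51.4)) = 2·arctan(0.15432) ≈ 17.5457°.

17.546°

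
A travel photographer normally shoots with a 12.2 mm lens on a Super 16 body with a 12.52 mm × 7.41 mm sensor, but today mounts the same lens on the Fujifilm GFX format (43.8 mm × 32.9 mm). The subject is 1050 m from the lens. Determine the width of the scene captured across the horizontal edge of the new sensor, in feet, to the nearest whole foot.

12368 ft

The focal length stays 12.2 mm; the relevant sensor dimension is now w = 43.8 mm. Object distance dₒ = 1050 m = 1.05e+06 mm.
Thin-lens field width W = w·(dₒ − f)/f = 43.8 × (1.05e+06 − 12.2)/12.2 ≈ 3769628.331 mm = 3769628.331/304.8 ft = 12367.5 ft.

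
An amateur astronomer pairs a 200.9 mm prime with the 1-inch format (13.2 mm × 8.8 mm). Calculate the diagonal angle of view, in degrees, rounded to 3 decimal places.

4.522°

Sensor diagonal = √(13.2² + 8.8²) = √251.6800 ≈ 15.8644 mm.
Angle of view α = 2·arctan(d/2f) with d = 15.8644 mm and f = 200.9 mm.
d/2f = 0.03948; arctan(0.03948) ≈ 2.2611°, so α ≈ 4.5221°.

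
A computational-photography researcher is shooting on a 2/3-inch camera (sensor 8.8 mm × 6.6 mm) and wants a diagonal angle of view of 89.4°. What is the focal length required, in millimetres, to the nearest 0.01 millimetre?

5.56 mm

Sensor diagonal = √(8.8² + 6.6²) = √121.0000 ≈ 11.0000 mm.
From α = 2·arctan(d/2f) we get f = d / (2·tan(α/2)).
With d = 11.0000 mm and α/2 = 44.7°, tan(α/2) ≈ 0.98958, so f ≈ 11.0000 / 1.97916 ≈ 5.5579 mm.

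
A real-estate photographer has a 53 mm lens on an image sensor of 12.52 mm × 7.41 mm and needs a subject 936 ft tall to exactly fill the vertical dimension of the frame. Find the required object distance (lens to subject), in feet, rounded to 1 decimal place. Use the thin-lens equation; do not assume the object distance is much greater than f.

6694.9 ft

W: 936 ft × 304.8 mm/ft = 285292.79 mm.
Magnification m = h/W = dᵢ/dₒ; combined with 1/f = 1/dₒ + 1/dᵢ this gives dₒ = f·(1 + W/h).
dₒ = 53 mm × (1 + 285293/7.41) = 53 × 38502.0514 ≈ 2040608.724 mm = 2040608.724/304.8 ft = 6694.91 ft.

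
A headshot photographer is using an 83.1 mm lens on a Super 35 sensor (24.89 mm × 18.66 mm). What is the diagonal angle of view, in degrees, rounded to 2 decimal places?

Sensor diagonal = √(24.89² + 18.66²) = √967.7077 ≈ 31.1080 mm.
Angle of view α = 2·arctan(d/2f) with d = 31.1080 mm and f = 83.1 mm.
d/2f = 0.18717; arctan(0.18717) ≈ 10.6015°, so α ≈ 21.2030°.

21.20°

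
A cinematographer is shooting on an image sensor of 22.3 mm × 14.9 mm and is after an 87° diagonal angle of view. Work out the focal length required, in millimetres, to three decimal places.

14.131 mm

Sensor diagonal = √(22.3² + 14.9²) = √719.3000 ≈ 26.8198 mm.
From α = 2·arctan(d/2f) we get f = d / (2·tan(α/2)).
With d = 26.8198 mm and α/2 = 43.5°, tan(α/2) ≈ 0.94896, so f ≈ 26.8198 / 1.89793 ≈ 14.1311 mm.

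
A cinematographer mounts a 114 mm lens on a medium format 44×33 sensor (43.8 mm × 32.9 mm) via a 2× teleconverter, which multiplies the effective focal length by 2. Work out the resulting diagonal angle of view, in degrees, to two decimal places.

Effective focal length f = 114 × 2 = 228 mm.
Sensor diagonal = √(43.8² + 32.9²) = √3000.8500 ≈ 54.7800 mm.
α = 2·arctan(54.780 / (2 × 228)) = 2·arctan(0.12013) ≈ 13.7004°.

13.70°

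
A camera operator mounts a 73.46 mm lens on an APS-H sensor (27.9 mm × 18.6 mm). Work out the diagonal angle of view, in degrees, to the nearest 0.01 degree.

25.71°

Sensor diagonal = √(27.9² + 18.6²) = √1124.3700 ≈ 33.5316 mm.
Angle of view α = 2·arctan(d/2f) with d = 33.5316 mm and f = 73.46 mm.
d/2f = 0.22823; arctan(0.22823) ≈ 12.8564°, so α ≈ 25.7129°.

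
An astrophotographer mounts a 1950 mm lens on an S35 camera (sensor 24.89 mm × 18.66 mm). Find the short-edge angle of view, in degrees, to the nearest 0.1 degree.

Angle of view α = 2·arctan(h/2f) with h = 18.66 mm and f = 1950 mm.
h/2f = 0.00478; arctan(0.00478) ≈ 0.2741°, so α ≈ 0.5483°.

0.5°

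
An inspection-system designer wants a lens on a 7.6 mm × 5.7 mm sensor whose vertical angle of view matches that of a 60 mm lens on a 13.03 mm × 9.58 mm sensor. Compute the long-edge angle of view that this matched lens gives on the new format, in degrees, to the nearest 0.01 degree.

12.15°

Equal vertical AOV ⇒ f₂ = f₁ · 5.7/9.58 = 60 × 0.59499 ≈ 35.6994 mm.
Long-edge AOV on the new format = 2·arctan(7.6 / (2 × 35.6994)) = 2·arctan(0.10644) ≈ 12.1519°.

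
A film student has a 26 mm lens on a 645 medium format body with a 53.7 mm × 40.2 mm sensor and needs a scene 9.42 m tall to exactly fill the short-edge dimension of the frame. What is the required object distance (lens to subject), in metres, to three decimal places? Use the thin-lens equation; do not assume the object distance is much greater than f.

6.119 m

W: 9.42 m = 9420 mm.
Magnification m = h/W = dᵢ/dₒ; combined with 1/f = 1/dₒ + 1/dᵢ this gives dₒ = f·(1 + W/h).
dₒ = 26 mm × (1 + 9420/40.2) = 26 × 235.3284 ≈ 6118.537 mm = 6.11854 m.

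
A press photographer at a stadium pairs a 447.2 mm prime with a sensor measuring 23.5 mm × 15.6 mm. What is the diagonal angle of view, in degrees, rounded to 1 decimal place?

3.6°

Sensor diagonal = √(23.5² + 15.6²) = √795.6100 ≈ 28.2066 mm.
Angle of view α = 2·arctan(d/2f) with d = 28.2066 mm and f = 447.2 mm.
d/2f = 0.03154; arctan(0.03154) ≈ 1.8063°, so α ≈ 3.6127°.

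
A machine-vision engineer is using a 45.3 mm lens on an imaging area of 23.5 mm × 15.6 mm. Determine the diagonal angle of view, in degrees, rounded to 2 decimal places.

34.59°

Sensor diagonal = √(23.5² + 15.6²) = √795.6100 ≈ 28.2066 mm.
Angle of view α = 2·arctan(d/2f) with d = 28.2066 mm and f = 45.3 mm.
d/2f = 0.31133; arctan(0.31133) ≈ 17.2930°, so α ≈ 34.5859°.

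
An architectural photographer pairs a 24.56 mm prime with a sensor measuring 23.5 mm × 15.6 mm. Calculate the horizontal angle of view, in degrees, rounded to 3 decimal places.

Angle of view α = 2·arctan(w/2f) with w = 23.5 mm and f = 24.56 mm.
w/2f = 0.47842; arctan(0.47842) ≈ 25.5674°, so α ≈ 51.1348°.

51.135°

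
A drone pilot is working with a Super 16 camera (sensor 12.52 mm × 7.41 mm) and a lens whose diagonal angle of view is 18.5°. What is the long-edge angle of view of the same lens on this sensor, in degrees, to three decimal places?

15.956°

Sensor diagonal = √(12.52² + 7.41²) = √211.6585 ≈ 14.5485 mm.
From the diagonal AOV: f = 14.5485 / (2·tan(9.25°)) = 14.5485 / 0.32572 ≈ 44.6655 mm.
Long-edge AOV = 2·arctan(12.52 / (2 × 44.6655)) = 2·arctan(0.14015) ≈ 15.9564°.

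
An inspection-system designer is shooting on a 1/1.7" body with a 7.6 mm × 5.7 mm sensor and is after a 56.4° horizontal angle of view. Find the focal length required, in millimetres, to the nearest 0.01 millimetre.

From α = 2·arctan(w/2f) we get f = w / (2·tan(α/2)).
With w = 7.6 mm and α/2 = 28.2°, tan(α/2) ≈ 0.53620, so f ≈ 7.6 / 1.07239 ≈ 7.0870 mm.

7.09 mm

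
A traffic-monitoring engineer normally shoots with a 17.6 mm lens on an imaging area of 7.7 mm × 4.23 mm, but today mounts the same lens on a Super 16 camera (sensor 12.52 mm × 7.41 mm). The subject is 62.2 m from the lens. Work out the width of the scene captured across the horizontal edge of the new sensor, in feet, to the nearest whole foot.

145 ft

The focal length stays 17.6 mm; the relevant sensor dimension is now w = 12.52 mm. Object distance dₒ = 62.2 m = 62200 mm.
Thin-lens field width W = w·(dₒ − f)/f = 12.52 × (62200 − 17.6)/17.6 ≈ 44234.298 mm = 44234.298/304.8 ft = 145.126 ft.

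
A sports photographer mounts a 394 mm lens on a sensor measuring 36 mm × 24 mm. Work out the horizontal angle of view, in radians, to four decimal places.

Angle of view α = 2·arctan(w/2f) with w = 36 mm and f = 394 mm.
w/2f = 0.04569; arctan(0.04569) ≈ 0.0457 rad, so α ≈ 0.0913 rad.

0.0913 rad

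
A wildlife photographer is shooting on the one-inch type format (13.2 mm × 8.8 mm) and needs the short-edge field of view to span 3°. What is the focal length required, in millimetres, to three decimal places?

From α = 2·arctan(h/2f) we get f = h / (2·tan(α/2)).
With h = 8.8 mm and α/2 = 1.5°, tan(α/2) ≈ 0.02619, so f ≈ 8.8 / 0.05237 ≈ 168.0292 mm.

168.029 mm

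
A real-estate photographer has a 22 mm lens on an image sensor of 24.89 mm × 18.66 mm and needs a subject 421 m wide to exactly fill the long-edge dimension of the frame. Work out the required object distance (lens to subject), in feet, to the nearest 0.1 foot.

W: 421 m = 421000 mm.
Magnification m = w/W = dᵢ/dₒ; combined with 1/f = 1/dₒ + 1/dᵢ this gives dₒ = f·(1 + W/w).
dₒ = 22 mm × (1 + 421000/24.89) = 22 × 16915.4235 ≈ 372139.316 mm = 372139.316/304.8 ft = 1220.93 ft.

1220.9 ft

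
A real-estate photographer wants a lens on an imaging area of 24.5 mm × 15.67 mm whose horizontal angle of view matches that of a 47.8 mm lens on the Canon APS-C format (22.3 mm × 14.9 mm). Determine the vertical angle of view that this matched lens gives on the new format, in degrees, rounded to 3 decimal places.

16.971°

Equal horizontal AOV ⇒ f₂ = f₁ · 24.5/22.3 = 47.8 × 1.09865 ≈ 52.5157 mm.
Vertical AOV on the new format = 2·arctan(15.67 / (2 × 52.5157)) = 2·arctan(0.14919) ≈ 16.9711°.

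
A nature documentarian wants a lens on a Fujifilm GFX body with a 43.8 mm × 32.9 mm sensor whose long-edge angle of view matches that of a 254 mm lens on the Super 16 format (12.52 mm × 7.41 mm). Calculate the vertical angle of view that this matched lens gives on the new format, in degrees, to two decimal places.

2.12°

Equal long-edge AOV ⇒ f₂ = f₁ · 43.8/12.52 = 254 × 3.49840 ≈ 888.5942 mm.
Vertical AOV on the new format = 2·arctan(32.9 / (2 × 888.5942)) = 2·arctan(0.01851) ≈ 2.1211°.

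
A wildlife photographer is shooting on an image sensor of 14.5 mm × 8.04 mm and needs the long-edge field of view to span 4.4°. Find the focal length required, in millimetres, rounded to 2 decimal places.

188.72 mm

From α = 2·arctan(w/2f) we get f = w / (2·tan(α/2)).
With w = 14.5 mm and α/2 = 2.2°, tan(α/2) ≈ 0.03842, so f ≈ 14.5 / 0.07683 ≈ 188.7228 mm.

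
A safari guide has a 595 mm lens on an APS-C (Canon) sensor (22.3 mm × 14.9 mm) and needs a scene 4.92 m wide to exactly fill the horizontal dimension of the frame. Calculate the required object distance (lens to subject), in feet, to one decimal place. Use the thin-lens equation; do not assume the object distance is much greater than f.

432.6 ft

W: 4.92 m = 4920 mm.
Magnification m = w/W = dᵢ/dₒ; combined with 1/f = 1/dₒ + 1/dᵢ this gives dₒ = f·(1 + W/w).
dₒ = 595 mm × (1 + 4920/22.3) = 595 × 221.6278 ≈ 131868.543 mm = 131868.543/304.8 ft = 432.64 ft.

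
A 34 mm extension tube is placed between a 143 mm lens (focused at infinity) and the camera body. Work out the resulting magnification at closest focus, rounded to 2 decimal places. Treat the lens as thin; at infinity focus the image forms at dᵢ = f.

The tube moves the image plane from f to f + e, so dᵢ = 143 + 34 = 177 mm. Focus is achieved when 1/f = 1/dₒ + 1/dᵢ, giving dₒ = 1/(1/f − 1/(f+e)).
Magnification m = dᵢ/dₒ = (f+e)·(1/f − 1/(f+e)) = e/f = 34/143 ≈ 0.2378.

0.24×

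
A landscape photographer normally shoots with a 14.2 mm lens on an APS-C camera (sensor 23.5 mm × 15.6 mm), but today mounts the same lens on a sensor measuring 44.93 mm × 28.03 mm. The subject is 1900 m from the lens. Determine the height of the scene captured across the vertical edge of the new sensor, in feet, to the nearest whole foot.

The focal length stays 14.2 mm; the relevant sensor dimension is now h = 28.03 mm. Object distance dₒ = 1900 m = 1.9e+06 mm.
Thin-lens field height W = h·(dₒ − f)/f = 28.03 × (1.9e+06 − 14.2)/14.2 ≈ 3750464.928 mm = 3750464.928/304.8 ft = 12304.7 ft.

12305 ft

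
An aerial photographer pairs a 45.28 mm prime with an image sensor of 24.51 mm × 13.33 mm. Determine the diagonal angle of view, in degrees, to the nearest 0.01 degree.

Sensor diagonal = √(24.51² + 13.33²) = √778.4290 ≈ 27.9003 mm.
Angle of view α = 2·arctan(d/2f) with d = 27.9003 mm and f = 45.28 mm.
d/2f = 0.30809; arctan(0.30809) ≈ 17.1234°, so α ≈ 34.2467°.

34.25°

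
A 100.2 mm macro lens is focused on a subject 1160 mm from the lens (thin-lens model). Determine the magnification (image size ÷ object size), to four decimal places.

Thin lens: 1/f = 1/dₒ + 1/dᵢ → 1/dᵢ = 1/100.2 − 1/1160 = 0.0091180 mm⁻¹, so dᵢ ≈ 109.6735 mm.
Magnification m = dᵢ/dₒ = 109.6735/1160 ≈ 0.09455.

0.0945×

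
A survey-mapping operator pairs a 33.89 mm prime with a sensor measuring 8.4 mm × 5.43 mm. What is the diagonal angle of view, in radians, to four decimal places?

0.2930 rad

Sensor diagonal = √(8.4² + 5.43²) = √100.0449 ≈ 10.0022 mm.
Angle of view α = 2·arctan(d/2f) with d = 10.0022 mm and f = 33.89 mm.
d/2f = 0.14757; arctan(0.14757) ≈ 0.1465 rad, so α ≈ 0.2930 rad.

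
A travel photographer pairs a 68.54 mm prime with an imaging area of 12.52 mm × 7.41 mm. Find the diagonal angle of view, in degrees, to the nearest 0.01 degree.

12.12°

Sensor diagonal = √(12.52² + 7.41²) = √211.6585 ≈ 14.5485 mm.
Angle of view α = 2·arctan(d/2f) with d = 14.5485 mm and f = 68.54 mm.
d/2f = 0.10613; arctan(0.10613) ≈ 6.0582°, so α ≈ 12.1164°.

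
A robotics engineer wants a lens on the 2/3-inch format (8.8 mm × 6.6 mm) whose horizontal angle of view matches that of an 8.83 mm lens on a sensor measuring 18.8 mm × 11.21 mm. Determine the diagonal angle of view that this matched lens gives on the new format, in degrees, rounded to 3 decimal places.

Equal horizontal AOV ⇒ f₂ = f₁ · 8.8/18.8 = 8.83 × 0.46809 ≈ 4.1332 mm.
Sensor diagonal = √(8.8² + 6.6²) = √121.0000 ≈ 11.0000 mm.
Diagonal AOV on the new format = 2·arctan(11.0000 / (2 × 4.1332)) = 2·arctan(1.33069) ≈ 106.1511°.

106.151°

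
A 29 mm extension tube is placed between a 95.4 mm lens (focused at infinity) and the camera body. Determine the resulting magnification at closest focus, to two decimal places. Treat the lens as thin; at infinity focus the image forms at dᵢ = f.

0.30×

The tube moves the image plane from f to f + e, so dᵢ = 95.4 + 29 = 124.4 mm. Focus is achieved when 1/f = 1/dₒ + 1/dᵢ, giving dₒ = 1/(1/f − 1/(f+e)).
Magnification m = dᵢ/dₒ = (f+e)·(1/f − 1/(f+e)) = e/f = 29/95.4 ≈ 0.3040.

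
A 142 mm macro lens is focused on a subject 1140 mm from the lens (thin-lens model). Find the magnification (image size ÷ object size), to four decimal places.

Thin lens: 1/f = 1/dₒ + 1/dᵢ → 1/dᵢ = 1/142 − 1/1140 = 0.0061651 mm⁻¹, so dᵢ ≈ 162.2044 mm.
Magnification m = dᵢ/dₒ = 162.2044/1140 ≈ 0.14228.

0.1423×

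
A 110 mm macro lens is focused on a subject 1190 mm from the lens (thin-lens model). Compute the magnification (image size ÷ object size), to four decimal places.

0.1019×

Thin lens: 1/f = 1/dₒ + 1/dᵢ → 1/dᵢ = 1/110 − 1/1190 = 0.0082506 mm⁻¹, so dᵢ ≈ 121.2037 mm.
Magnification m = dᵢ/dₒ = 121.2037/1190 ≈ 0.10185.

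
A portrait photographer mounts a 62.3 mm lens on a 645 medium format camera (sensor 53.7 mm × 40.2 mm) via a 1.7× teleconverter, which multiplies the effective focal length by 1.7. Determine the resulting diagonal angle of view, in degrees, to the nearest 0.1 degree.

35.1°

Effective focal length f = 62.3 × 1.7 = 105.91 mm.
Sensor diagonal = √(53.7² + 40.2²) = √4499.7300 ≈ 67.0800 mm.
α = 2·arctan(67.080 / (2 × 105.91)) = 2·arctan(0.31668) ≈ 35.1443°.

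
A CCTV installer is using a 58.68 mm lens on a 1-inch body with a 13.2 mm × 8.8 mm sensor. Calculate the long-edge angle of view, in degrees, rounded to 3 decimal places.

12.835°

Angle of view α = 2·arctan(w/2f) with w = 13.2 mm and f = 58.68 mm.
w/2f = 0.11247; arctan(0.11247) ≈ 6.4173°, so α ≈ 12.8347°.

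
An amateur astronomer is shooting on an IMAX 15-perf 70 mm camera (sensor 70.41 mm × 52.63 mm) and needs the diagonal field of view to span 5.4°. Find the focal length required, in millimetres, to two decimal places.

932.02 mm

Sensor diagonal = √(70.41² + 52.63²) = √7727.4850 ≈ 87.9061 mm.
From α = 2·arctan(d/2f) we get f = d / (2·tan(α/2)).
With d = 87.9061 mm and α/2 = 2.7°, tan(α/2) ≈ 0.04716, so f ≈ 87.9061 / 0.09432 ≈ 932.0223 mm.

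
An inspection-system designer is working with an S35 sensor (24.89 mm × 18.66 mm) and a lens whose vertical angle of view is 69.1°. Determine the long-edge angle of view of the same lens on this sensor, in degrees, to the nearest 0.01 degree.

From the vertical AOV: f = 18.66 / (2·tan(34.55°)) = 18.66 / 1.37713 ≈ 13.5499 mm.
Long-edge AOV = 2·arctan(24.89 / (2 × 13.5499)) = 2·arctan(0.91846) ≈ 85.1323°.

85.13°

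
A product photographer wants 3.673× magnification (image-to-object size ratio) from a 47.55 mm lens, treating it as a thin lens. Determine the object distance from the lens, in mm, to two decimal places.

With m = dᵢ/dₒ and 1/f = 1/dₒ + 1/dᵢ, substituting dᵢ = m·dₒ gives 1/f = (1 + 1/m)/dₒ, hence dₒ = f·(1 + 1/m).
dₒ = 47.55 × (1 + 1/3.673) = 47.55 × 1.27226 ≈ 60.496 mm.

60.50 mm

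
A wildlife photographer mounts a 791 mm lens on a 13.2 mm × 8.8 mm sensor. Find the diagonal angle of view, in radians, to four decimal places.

0.0201 rad

Sensor diagonal = √(13.2² + 8.8²) = √251.6800 ≈ 15.8644 mm.
Angle of view α = 2·arctan(d/2f) with d = 15.8644 mm and f = 791 mm.
d/2f = 0.01003; arctan(0.01003) ≈ 0.0100 rad, so α ≈ 0.0201 rad.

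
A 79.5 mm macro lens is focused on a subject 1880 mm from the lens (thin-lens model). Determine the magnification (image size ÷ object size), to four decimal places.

0.0442×

Thin lens: 1/f = 1/dₒ + 1/dᵢ → 1/dᵢ = 1/79.5 − 1/1880 = 0.0120467 mm⁻¹, so dᵢ ≈ 83.0103 mm.
Magnification m = dᵢ/dₒ = 83.0103/1880 ≈ 0.04415.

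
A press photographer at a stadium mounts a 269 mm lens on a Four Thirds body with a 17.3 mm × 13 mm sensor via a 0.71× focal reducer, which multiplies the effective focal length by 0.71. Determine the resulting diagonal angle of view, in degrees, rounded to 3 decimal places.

Effective focal length f = 269 × 0.71 = 190.99 mm.
Sensor diagonal = √(17.3² + 13²) = √468.2900 ≈ 21.6400 mm.
α = 2·arctan(21.640 / (2 × 190.99)) = 2·arctan(0.05665) ≈ 6.4849°.

6.485°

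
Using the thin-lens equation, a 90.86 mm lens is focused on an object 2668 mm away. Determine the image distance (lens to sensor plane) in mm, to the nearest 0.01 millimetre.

1/dᵢ = 1/f − 1/dₒ = 1/90.86 − 1/2668 = 0.0106311 mm⁻¹.
dᵢ = 1/0.0106311 ≈ 94.0634 mm.

94.06 mm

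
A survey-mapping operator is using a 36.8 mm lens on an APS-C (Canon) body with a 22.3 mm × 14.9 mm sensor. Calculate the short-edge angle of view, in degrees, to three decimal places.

22.889°

Angle of view α = 2·arctan(h/2f) with h = 14.9 mm and f = 36.8 mm.
h/2f = 0.20245; arctan(0.20245) ≈ 11.4446°, so α ≈ 22.8892°.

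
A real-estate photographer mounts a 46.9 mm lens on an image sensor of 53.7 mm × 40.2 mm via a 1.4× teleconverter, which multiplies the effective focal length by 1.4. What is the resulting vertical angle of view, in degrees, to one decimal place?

Effective focal length f = 46.9 × 1.4 = 65.66 mm.
α = 2·arctan(40.2 / (2 × 65.66)) = 2·arctan(0.30612) ≈ 34.0411°.

34.0°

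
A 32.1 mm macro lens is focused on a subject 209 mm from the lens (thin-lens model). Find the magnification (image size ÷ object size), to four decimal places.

Thin lens: 1/f = 1/dₒ + 1/dᵢ → 1/dᵢ = 1/32.1 − 1/209 = 0.0263680 mm⁻¹, so dᵢ ≈ 37.9248 mm.
Magnification m = dᵢ/dₒ = 37.9248/209 ≈ 0.18146.

0.1815×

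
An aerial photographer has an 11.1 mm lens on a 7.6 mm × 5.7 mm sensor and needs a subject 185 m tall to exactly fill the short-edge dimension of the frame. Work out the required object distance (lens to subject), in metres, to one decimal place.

W: 185 m = 185000 mm.
Magnification m = h/W = dᵢ/dₒ; combined with 1/f = 1/dₒ + 1/dᵢ this gives dₒ = f·(1 + W/h).
dₒ = 11.1 mm × (1 + 185000/5.7) = 11.1 × 32457.1404 ≈ 360274.258 mm = 360.274 m.

360.3 m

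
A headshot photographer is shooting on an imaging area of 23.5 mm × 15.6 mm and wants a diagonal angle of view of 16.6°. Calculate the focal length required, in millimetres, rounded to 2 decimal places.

96.67 mm

Sensor diagonal = √(23.5² + 15.6²) = √795.6100 ≈ 28.2066 mm.
From α = 2·arctan(d/2f) we get f = d / (2·tan(α/2)).
With d = 28.2066 mm and α/2 = 8.3°, tan(α/2) ≈ 0.14588, so f ≈ 28.2066 / 0.29177 ≈ 96.6745 mm.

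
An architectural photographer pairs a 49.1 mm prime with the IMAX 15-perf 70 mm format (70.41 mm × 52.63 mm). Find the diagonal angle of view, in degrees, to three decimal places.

Sensor diagonal = √(70.41² + 52.63²) = √7727.4850 ≈ 87.9061 mm.
Angle of view α = 2·arctan(d/2f) with d = 87.9061 mm and f = 49.1 mm.
d/2f = 0.89517; arctan(0.89517) ≈ 41.8341°, so α ≈ 83.6682°.

83.668°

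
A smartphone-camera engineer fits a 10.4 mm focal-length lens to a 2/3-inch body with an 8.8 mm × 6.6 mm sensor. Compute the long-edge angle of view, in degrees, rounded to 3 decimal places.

Angle of view α = 2·arctan(w/2f) with w = 8.8 mm and f = 10.4 mm.
w/2f = 0.42308; arctan(0.42308) ≈ 22.9321°, so α ≈ 45.8642°.

45.864°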